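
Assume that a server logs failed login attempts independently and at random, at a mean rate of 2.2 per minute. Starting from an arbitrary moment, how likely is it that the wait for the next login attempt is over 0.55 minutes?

The wait for the next event is exponential with rate λ = 2.2 per minute.
P(T > 0.55) = e^(−λt) = e^(−2.2 × 0.55) = e^(−1.21) ≈ 0.2982.

0.2982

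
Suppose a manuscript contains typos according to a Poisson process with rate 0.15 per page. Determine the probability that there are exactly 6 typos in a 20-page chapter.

Over the interval, μ = 0.15 × 20 = 3 (a 20-page chapter = 20 pages).
P(N = 6) = e^(−μ) μ^6/6! = e^(−3) · 3^6/720 ≈ 0.0504.

0.0504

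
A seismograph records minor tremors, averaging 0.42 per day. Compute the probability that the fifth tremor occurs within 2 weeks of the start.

0.6986

Over the interval, μ = 0.42 × 14 = 5.88 (2 weeks = 14 days).
The fifth arrival falls in the interval iff at least 5 events occur there: P(S_5 ≤ t) = P(N ≥ 5) = 1 − P(N ≤ 4) ≈ 0.6986.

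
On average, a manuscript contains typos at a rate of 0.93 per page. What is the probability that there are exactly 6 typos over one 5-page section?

0.1343

Over the interval, μ = 0.93 × 5 = 4.65 (a 5-page section = 5 pages).
P(N = 6) = e^(−μ) μ^6/6! = e^(−4.65) · 4.65^6/720 ≈ 0.1343.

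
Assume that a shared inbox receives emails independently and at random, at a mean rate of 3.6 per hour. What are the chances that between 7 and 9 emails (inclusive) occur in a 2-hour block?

Over the interval, μ = 3.6 × 2 = 7.2 (a 2-hour block = 2 hours).
P(7 ≤ N ≤ 9) = Σ_{j=7}^{9} e^(−7.2) · 7.2^j/j! ≈ 0.3893.

0.3893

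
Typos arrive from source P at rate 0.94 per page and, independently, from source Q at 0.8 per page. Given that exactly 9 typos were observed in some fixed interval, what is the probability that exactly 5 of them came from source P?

Given the total, each event is independently from source P with probability p = λ_P/(λ_P+λ_Q) = 0.94/1.74 ≈ 0.5402.
So K ~ Binomial(9, 0.94/1.74): P(K = 5) = C(9,5) · (0.94/1.74)^5 · (0.8/1.74)^4 ≈ 0.2591.

0.2591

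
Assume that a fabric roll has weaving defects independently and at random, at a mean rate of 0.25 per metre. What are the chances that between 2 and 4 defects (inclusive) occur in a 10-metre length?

0.6039

Over the interval, μ = 0.25 × 10 = 2.5 (a 10-metre length = 10 metres).
P(2 ≤ N ≤ 4) = Σ_{j=2}^{4} e^(−2.5) · 2.5^j/j! ≈ 0.6039.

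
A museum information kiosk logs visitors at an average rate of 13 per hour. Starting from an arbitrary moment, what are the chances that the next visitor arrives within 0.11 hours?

0.7607

Inter-arrival times are exponential with rate λ = 13 per hour.
P(T ≤ 0.11) = 1 − e^(−λt) = 1 − e^(−13 × 0.11) = 1 − e^(−1.43) ≈ 0.7607.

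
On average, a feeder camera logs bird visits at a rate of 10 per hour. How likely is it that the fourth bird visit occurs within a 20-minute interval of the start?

0.4270

Over the interval, μ = 10 × 1/3 ≈ 3.33333 (a 20-minute interval = 1/3 hours).
The fourth arrival falls in the interval iff at least 4 events occur there: P(S_4 ≤ t) = P(N ≥ 4) = 1 − P(N ≤ 3) ≈ 0.4270.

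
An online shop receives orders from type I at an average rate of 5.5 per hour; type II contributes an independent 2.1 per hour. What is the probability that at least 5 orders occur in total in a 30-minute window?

0.3322

Independent Poisson processes superpose: combined rate λ = 5.5 + 2.1 = 7.6 per hour.
Over the interval, μ = 7.6 × 0.5 = 3.8 (a 30-minute window = 0.5 hours).
P(N ≥ 5) = 1 − P(N ≤ 4) ≈ 0.3322.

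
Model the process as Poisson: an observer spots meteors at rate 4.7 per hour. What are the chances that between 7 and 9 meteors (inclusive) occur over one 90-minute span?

Over the interval, μ = 4.7 × 1.5 = 7.05 (a 90-minute span = 1.5 hours).
P(7 ≤ N ≤ 9) = Σ_{j=7}^{9} e^(−7.05) · 7.05^j/j! ≈ 0.3831.

0.3831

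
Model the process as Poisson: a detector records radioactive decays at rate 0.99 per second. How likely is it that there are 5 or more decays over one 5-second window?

0.5507

Over the interval, μ = 0.99 × 5 = 4.95 (a 5-second window = 5 seconds).
P(N ≥ 5) = 1 − P(N ≤ 4) = 1 − Σ_{j=0}^{4} e^(−μ) μ^j/j! ≈ 0.5507.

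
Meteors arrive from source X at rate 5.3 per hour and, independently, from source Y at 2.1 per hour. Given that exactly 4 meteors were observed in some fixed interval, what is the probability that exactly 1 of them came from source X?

0.0655

Given the total, each event is independently from source X with probability p = λ_X/(λ_X+λ_Y) = 5.3/7.4 ≈ 0.7162.
So K ~ Binomial(4, 5.3/7.4): P(K = 1) = C(4,1) · (5.3/7.4)^1 · (2.1/7.4)^3 ≈ 0.0655.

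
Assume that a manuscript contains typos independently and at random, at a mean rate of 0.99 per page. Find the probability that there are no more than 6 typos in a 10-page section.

Over the interval, μ = 0.99 × 10 = 9.9 (a 10-page section = 10 pages).
P(N ≤ 6) = Σ_{j=0}^{6} e^(−μ) μ^j/j! ≈ 0.1366.

0.1366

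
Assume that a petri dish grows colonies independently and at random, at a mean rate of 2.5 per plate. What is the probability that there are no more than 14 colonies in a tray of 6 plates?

Over the interval, μ = 2.5 × 6 = 15 (a tray of 6 plates = 6 plates).
P(N ≤ 14) = Σ_{j=0}^{14} e^(−μ) μ^j/j! ≈ 0.4657.

0.4657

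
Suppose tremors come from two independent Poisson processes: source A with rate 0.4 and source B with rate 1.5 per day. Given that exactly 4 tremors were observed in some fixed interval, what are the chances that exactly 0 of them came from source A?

Given the total, each event is independently from source A with probability p = λ_A/(λ_A+λ_B) = 0.4/1.9 ≈ 0.2105.
So K ~ Binomial(4, 0.4/1.9): P(K = 0) = C(4,0) · (0.4/1.9)^0 · (1.5/1.9)^4 ≈ 0.3885.

0.3885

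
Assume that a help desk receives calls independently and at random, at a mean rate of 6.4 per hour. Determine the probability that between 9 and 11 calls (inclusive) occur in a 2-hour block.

0.2645

Over the interval, μ = 6.4 × 2 = 12.8 (a 2-hour block = 2 hours).
P(9 ≤ N ≤ 11) = Σ_{j=9}^{11} e^(−12.8) · 12.8^j/j! ≈ 0.2645.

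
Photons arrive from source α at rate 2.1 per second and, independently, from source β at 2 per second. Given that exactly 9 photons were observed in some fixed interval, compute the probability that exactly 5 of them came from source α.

0.2515

Given the total, each event is independently from source α with probability p = λ_α/(λ_α+λ_β) = 2.1/4.1 ≈ 0.5122.
So K ~ Binomial(9, 2.1/4.1): P(K = 5) = C(9,5) · (2.1/4.1)^5 · (2/4.1)^4 ≈ 0.2515.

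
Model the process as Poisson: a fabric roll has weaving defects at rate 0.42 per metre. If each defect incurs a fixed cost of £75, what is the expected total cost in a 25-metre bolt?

£787.5

E[N] = 0.42 × 25 = 10.5 (a 25-metre bolt = 25 metres); E[cost] = 10.5 × £75 = £787.5.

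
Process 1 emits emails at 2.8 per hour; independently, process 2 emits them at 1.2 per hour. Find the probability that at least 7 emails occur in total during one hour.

Independent Poisson processes superpose: combined rate λ = 2.8 + 1.2 = 4 per hour.
So μ = 4.
P(N ≥ 7) = 1 − P(N ≤ 6) ≈ 0.1107.

0.1107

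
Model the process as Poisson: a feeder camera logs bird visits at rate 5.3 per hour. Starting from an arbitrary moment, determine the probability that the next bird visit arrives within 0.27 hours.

0.7609

Inter-arrival times are exponential with rate λ = 5.3 per hour.
P(T ≤ 0.27) = 1 − e^(−λt) = 1 − e^(−5.3 × 0.27) = 1 − e^(−1.431) ≈ 0.7609.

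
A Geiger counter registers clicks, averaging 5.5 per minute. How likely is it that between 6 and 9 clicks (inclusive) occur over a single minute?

0.4173

With mean μ = 5.5 per minute,
P(6 ≤ N ≤ 9) = Σ_{j=6}^{9} e^(−5.5) · 5.5^j/j! ≈ 0.4173.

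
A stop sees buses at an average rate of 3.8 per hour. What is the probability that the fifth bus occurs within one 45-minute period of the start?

0.1602

Over the interval, μ = 3.8 × 0.75 = 2.85 (a 45-minute period = 0.75 hours).
The fifth arrival falls in the interval iff at least 5 events occur there: P(S_5 ≤ t) = P(N ≥ 5) = 1 − P(N ≤ 4) ≈ 0.1602.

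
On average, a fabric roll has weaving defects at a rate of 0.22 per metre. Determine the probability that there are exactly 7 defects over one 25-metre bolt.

Over the interval, μ = 0.22 × 25 = 5.5 (a 25-metre bolt = 25 metres).
P(N = 7) = e^(−μ) μ^7/7! = e^(−5.5) · 5.5^7/5040 ≈ 0.1234.

0.1234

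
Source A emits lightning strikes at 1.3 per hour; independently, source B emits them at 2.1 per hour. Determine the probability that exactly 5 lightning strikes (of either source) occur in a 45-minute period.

Independent Poisson processes superpose: combined rate λ = 1.3 + 2.1 = 3.4 per hour.
Over the interval, μ = 3.4 × 0.75 = 2.55 (a 45-minute period = 0.75 hours).
P(N = 5) = e^(−2.55) · 2.55^5/5! ≈ 0.0702.

0.0702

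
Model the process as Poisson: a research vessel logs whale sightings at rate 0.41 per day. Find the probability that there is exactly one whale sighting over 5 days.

0.2639

Over the interval, μ = 0.41 × 5 = 2.05 (5 days).
P(N = 1) = e^(−μ) μ^1/1! = e^(−2.05) · 2.05^1/1 ≈ 0.2639.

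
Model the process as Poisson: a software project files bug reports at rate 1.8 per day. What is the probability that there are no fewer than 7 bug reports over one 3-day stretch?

Over the interval, μ = 1.8 × 3 = 5.4 (a 3-day stretch = 3 days).
P(N ≥ 7) = 1 − P(N ≤ 6) = 1 − Σ_{j=0}^{6} e^(−μ) μ^j/j! ≈ 0.2983.

0.2983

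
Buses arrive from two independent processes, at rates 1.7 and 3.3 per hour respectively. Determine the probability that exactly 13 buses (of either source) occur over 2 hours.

Independent Poisson processes superpose: combined rate λ = 1.7 + 3.3 = 5 per hour.
Over the interval, μ = 5 × 2 = 10 (2 hours).
P(N = 13) = e^(−10) · 10^13/13! ≈ 0.0729.

0.0729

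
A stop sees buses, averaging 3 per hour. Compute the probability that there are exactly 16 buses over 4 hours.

0.0543

Over the interval, μ = 3 × 4 = 12 (4 hours).
P(N = 16) = e^(−μ) μ^16/16! = e^(−12) · 12^16/20922789888000 ≈ 0.0543.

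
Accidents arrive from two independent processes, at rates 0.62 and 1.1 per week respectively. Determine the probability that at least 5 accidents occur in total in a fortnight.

Independent Poisson processes superpose: combined rate λ = 0.62 + 1.1 = 1.72 per week.
Over the interval, μ = 1.72 × 2 = 3.44 (a fortnight = 2 weeks).
P(N ≥ 5) = 1 − P(N ≤ 4) ≈ 0.2633.

0.2633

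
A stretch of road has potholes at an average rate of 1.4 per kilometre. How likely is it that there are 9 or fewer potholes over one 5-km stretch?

Over the interval, μ = 1.4 × 5 = 7 (a 5-km stretch = 5 kilometres).
P(N ≤ 9) = Σ_{j=0}^{9} e^(−μ) μ^j/j! ≈ 0.8305.

0.8305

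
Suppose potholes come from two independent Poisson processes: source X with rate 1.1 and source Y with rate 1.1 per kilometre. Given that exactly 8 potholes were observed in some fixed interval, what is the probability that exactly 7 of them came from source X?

0.0312

Given the total, each event is independently from source X with probability p = λ_X/(λ_X+λ_Y) = 1.1/2.2 = 0.5000.
So K ~ Binomial(8, 1.1/2.2): P(K = 7) = C(8,7) · (1.1/2.2)^7 · (1.1/2.2)^1 ≈ 0.0312.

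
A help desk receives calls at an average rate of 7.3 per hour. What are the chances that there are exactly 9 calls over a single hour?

0.1096

With mean μ = 7.3 per hour,
P(N = 9) = e^(−μ) μ^9/9! = e^(−7.3) · 7.3^9/362880 ≈ 0.1096.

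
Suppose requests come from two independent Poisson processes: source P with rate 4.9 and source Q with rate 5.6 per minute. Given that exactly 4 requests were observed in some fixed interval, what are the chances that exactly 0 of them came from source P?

0.0809

Given the total, each event is independently from source P with probability p = λ_P/(λ_P+λ_Q) = 4.9/10.5 ≈ 0.4667.
So K ~ Binomial(4, 4.9/10.5): P(K = 0) = C(4,0) · (4.9/10.5)^0 · (5.6/10.5)^4 ≈ 0.0809.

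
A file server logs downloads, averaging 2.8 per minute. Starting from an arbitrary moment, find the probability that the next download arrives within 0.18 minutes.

Inter-arrival times are exponential with rate λ = 2.8 per minute.
P(T ≤ 0.18) = 1 − e^(−λt) = 1 − e^(−2.8 × 0.18) = 1 − e^(−0.504) ≈ 0.3959.

0.3959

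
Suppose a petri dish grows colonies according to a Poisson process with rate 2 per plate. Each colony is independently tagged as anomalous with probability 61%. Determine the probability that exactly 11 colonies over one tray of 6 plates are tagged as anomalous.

Thinning: the colonies that are tagged as anomalous themselves form a Poisson process with rate 0.61 × 2 = 1.22 per plate.
Over the interval, μ = 1.22 × 6 = 7.32 (a tray of 6 plates = 6 plates).
P(N = 11) = e^(−7.32) · 7.32^11/11! ≈ 0.0536.

0.0536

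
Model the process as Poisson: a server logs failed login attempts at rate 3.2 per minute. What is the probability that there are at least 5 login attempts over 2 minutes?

0.7649

Over the interval, μ = 3.2 × 2 = 6.4 (2 minutes).
P(N ≥ 5) = 1 − P(N ≤ 4) = 1 − Σ_{j=0}^{4} e^(−μ) μ^j/j! ≈ 0.7649.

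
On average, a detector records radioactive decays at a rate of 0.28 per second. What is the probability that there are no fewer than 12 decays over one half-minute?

0.1429

Over the interval, μ = 0.28 × 30 = 8.4 (a half-minute = 30 seconds).
P(N ≥ 12) = 1 − P(N ≤ 11) = 1 − Σ_{j=0}^{11} e^(−μ) μ^j/j! ≈ 0.1429.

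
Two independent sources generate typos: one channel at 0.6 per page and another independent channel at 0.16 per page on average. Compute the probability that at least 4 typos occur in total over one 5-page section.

0.5265

Independent Poisson processes superpose: combined rate λ = 0.6 + 0.16 = 0.76 per page.
Over the interval, μ = 0.76 × 5 = 3.8 (a 5-page section = 5 pages).
P(N ≥ 4) = 1 − P(N ≤ 3) ≈ 0.5265.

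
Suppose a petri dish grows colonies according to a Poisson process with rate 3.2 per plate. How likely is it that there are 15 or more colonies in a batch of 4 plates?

Over the interval, μ = 3.2 × 4 = 12.8 (a batch of 4 plates = 4 plates).
P(N ≥ 15) = 1 − P(N ≤ 14) = 1 − Σ_{j=0}^{14} e^(−μ) μ^j/j! ≈ 0.3046.

0.3046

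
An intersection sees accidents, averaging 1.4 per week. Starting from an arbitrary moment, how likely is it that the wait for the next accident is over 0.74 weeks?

The wait for the next event is exponential with rate λ = 1.4 per week.
P(T > 0.74) = e^(−λt) = e^(−1.4 × 0.74) = e^(−1.036) ≈ 0.3549.

0.3549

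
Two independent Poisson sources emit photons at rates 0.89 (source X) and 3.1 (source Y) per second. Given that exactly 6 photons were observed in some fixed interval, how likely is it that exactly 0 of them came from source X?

0.2200

Given the total, each event is independently from source X with probability p = λ_X/(λ_X+λ_Y) = 0.89/3.99 ≈ 0.2231.
So K ~ Binomial(6, 0.89/3.99): P(K = 0) = C(6,0) · (0.89/3.99)^0 · (3.1/3.99)^6 ≈ 0.2200.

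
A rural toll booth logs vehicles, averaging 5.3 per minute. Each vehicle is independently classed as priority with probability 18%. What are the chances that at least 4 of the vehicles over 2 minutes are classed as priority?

0.1267

Thinning: the vehicles that are classed as priority themselves form a Poisson process with rate 0.18 × 5.3 = 0.954 per minute.
Over the interval, μ = 0.954 × 2 = 1.908 (2 minutes).
P(N ≥ 4) = 1 − P(N ≤ 3) ≈ 0.1267.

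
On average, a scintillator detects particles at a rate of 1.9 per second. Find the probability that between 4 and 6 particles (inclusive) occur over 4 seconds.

Over the interval, μ = 1.9 × 4 = 7.6 (4 seconds).
P(4 ≤ N ≤ 6) = Σ_{j=4}^{6} e^(−7.6) · 7.6^j/j! ≈ 0.3092.

0.3092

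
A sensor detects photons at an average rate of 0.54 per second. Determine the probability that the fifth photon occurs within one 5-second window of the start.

Over the interval, μ = 0.54 × 5 = 2.7 (a 5-second window = 5 seconds).
The fifth arrival falls in the interval iff at least 5 events occur there: P(S_5 ≤ t) = P(N ≥ 5) = 1 − P(N ≤ 4) ≈ 0.1371.

0.1371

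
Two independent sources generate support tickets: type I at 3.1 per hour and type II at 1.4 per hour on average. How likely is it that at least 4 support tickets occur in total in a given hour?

Independent Poisson processes superpose: combined rate λ = 3.1 + 1.4 = 4.5 per hour.
So μ = 4.5.
P(N ≥ 4) = 1 − P(N ≤ 3) ≈ 0.6577.

0.6577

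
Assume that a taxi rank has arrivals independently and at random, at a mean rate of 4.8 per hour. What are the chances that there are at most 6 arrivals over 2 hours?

Over the interval, μ = 4.8 × 2 = 9.6 (2 hours).
P(N ≤ 6) = Σ_{j=0}^{6} e^(−μ) μ^j/j! ≈ 0.1574.

0.1574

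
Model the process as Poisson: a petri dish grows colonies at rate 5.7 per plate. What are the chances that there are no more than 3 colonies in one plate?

With mean μ = 5.7 per plate,
P(N ≤ 3) = Σ_{j=0}^{3} e^(−μ) μ^j/j! ≈ 0.1800.

0.1800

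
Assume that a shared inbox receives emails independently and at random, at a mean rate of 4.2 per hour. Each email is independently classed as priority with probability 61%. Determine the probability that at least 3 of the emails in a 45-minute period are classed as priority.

Thinning: the emails that are classed as priority themselves form a Poisson process with rate 0.61 × 4.2 = 2.562 per hour.
Over the interval, μ = 2.562 × 0.75 = 1.9215 (a 45-minute period = 0.75 hours).
P(N ≥ 3) = 1 − P(N ≤ 2) ≈ 0.3021.

0.3021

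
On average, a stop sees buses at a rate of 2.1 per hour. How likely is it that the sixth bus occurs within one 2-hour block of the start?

Over the interval, μ = 2.1 × 2 = 4.2 (a 2-hour block = 2 hours).
The sixth arrival falls in the interval iff at least 6 events occur there: P(S_6 ≤ t) = P(N ≥ 6) = 1 − P(N ≤ 5) ≈ 0.2469.

0.2469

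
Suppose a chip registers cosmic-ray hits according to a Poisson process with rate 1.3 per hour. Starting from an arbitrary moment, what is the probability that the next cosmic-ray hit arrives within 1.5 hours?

Inter-arrival times are exponential with rate λ = 1.3 per hour.
P(T ≤ 1.5) = 1 − e^(−λt) = 1 − e^(−1.3 × 1.5) = 1 − e^(−1.95) ≈ 0.8577.

0.8577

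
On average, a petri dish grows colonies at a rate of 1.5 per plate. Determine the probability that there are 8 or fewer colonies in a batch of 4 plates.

0.8472

Over the interval, μ = 1.5 × 4 = 6 (a batch of 4 plates = 4 plates).
P(N ≤ 8) = Σ_{j=0}^{8} e^(−μ) μ^j/j! ≈ 0.8472.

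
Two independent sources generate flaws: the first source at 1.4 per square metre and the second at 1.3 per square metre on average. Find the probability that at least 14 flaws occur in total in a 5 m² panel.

Independent Poisson processes superpose: combined rate λ = 1.4 + 1.3 = 2.7 per square metre.
Over the interval, μ = 2.7 × 5 = 13.5 (a 5 m² panel = 5 square metres).
P(N ≥ 14) = 1 − P(N ≤ 13) ≈ 0.4818.

0.4818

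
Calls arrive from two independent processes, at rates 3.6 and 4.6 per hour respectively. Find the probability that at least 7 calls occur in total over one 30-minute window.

Independent Poisson processes superpose: combined rate λ = 3.6 + 4.6 = 8.2 per hour.
Over the interval, μ = 8.2 × 0.5 = 4.1 (a 30-minute window = 0.5 hours).
P(N ≥ 7) = 1 − P(N ≤ 6) ≈ 0.1214.

0.1214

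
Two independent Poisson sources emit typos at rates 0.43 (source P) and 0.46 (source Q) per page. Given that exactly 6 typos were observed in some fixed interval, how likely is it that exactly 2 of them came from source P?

0.2499

Given the total, each event is independently from source P with probability p = λ_P/(λ_P+λ_Q) = 0.43/0.89 ≈ 0.4831.
So K ~ Binomial(6, 0.43/0.89): P(K = 2) = C(6,2) · (0.43/0.89)^2 · (0.46/0.89)^4 ≈ 0.2499.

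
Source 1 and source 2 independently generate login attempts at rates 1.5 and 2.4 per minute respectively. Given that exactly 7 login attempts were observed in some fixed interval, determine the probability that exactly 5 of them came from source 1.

Given the total, each event is independently from source 1 with probability p = λ_1/(λ_1+λ_2) = 1.5/3.9 ≈ 0.3846.
So K ~ Binomial(7, 1.5/3.9): P(K = 5) = C(7,5) · (1.5/3.9)^5 · (2.4/3.9)^2 ≈ 0.0669.

0.0669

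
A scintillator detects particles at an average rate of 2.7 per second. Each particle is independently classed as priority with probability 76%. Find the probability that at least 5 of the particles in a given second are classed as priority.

0.0575

Thinning: the particles that are classed as priority themselves form a Poisson process with rate 0.76 × 2.7 = 2.052 per second.
So μ = 2.052.
P(N ≥ 5) = 1 − P(N ≤ 4) ≈ 0.0575.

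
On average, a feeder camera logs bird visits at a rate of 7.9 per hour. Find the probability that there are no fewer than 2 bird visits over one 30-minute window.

Over the interval, μ = 7.9 × 0.5 = 3.95 (a 30-minute window = 0.5 hours).
P(N ≥ 2) = 1 − P(N ≤ 1) = 1 − Σ_{j=0}^{1} e^(−μ) μ^j/j! ≈ 0.9047.

0.9047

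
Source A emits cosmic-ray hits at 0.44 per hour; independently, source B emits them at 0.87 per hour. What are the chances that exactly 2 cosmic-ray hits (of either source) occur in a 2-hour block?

0.2499

Independent Poisson processes superpose: combined rate λ = 0.44 + 0.87 = 1.31 per hour.
Over the interval, μ = 1.31 × 2 = 2.62 (a 2-hour block = 2 hours).
P(N = 2) = e^(−2.62) · 2.62^2/2! ≈ 0.2499.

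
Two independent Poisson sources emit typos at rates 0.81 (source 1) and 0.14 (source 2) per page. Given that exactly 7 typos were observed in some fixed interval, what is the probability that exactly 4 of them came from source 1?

0.0592

Given the total, each event is independently from source 1 with probability p = λ_1/(λ_1+λ_2) = 0.81/0.95 ≈ 0.8526.
So K ~ Binomial(7, 0.81/0.95): P(K = 4) = C(7,4) · (0.81/0.95)^4 · (0.14/0.95)^3 ≈ 0.0592.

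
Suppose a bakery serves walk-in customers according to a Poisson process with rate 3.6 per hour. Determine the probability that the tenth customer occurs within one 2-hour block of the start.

0.1904

Over the interval, μ = 3.6 × 2 = 7.2 (a 2-hour block = 2 hours).
The tenth arrival falls in the interval iff at least 10 events occur there: P(S_10 ≤ t) = P(N ≥ 10) = 1 − P(N ≤ 9) ≈ 0.1904.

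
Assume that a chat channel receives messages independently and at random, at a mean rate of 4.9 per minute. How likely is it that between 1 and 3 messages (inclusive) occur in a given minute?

With mean μ = 4.9 per minute,
P(1 ≤ N ≤ 3) = Σ_{j=1}^{3} e^(−4.9) · 4.9^j/j! ≈ 0.2719.

0.2719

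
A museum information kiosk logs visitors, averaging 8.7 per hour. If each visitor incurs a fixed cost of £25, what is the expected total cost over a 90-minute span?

£326.25

E[N] = 8.7 × 1.5 = 13.05 (a 90-minute span = 1.5 hours); E[cost] = 13.05 × £25 = £326.25.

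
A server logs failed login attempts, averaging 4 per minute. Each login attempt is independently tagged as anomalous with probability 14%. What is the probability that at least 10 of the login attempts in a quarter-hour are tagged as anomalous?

Thinning: the login attempts that are tagged as anomalous themselves form a Poisson process with rate 0.14 × 4 = 0.56 per minute.
Over the interval, μ = 0.56 × 15 = 8.4 (a quarter-hour = 15 minutes).
P(N ≥ 10) = 1 − P(N ≤ 9) ≈ 0.3341.

0.3341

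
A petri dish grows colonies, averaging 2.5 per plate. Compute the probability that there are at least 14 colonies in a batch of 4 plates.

Over the interval, μ = 2.5 × 4 = 10 (a batch of 4 plates = 4 plates).
P(N ≥ 14) = 1 − P(N ≤ 13) = 1 − Σ_{j=0}^{13} e^(−μ) μ^j/j! ≈ 0.1355.

0.1355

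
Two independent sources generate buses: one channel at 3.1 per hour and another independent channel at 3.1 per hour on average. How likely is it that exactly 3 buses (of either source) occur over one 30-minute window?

Independent Poisson processes superpose: combined rate λ = 3.1 + 3.1 = 6.2 per hour.
Over the interval, μ = 6.2 × 0.5 = 3.1 (a 30-minute window = 0.5 hours).
P(N = 3) = e^(−3.1) · 3.1^3/3! ≈ 0.2237.

0.2237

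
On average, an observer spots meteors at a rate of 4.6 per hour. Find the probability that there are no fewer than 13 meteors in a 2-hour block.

Over the interval, μ = 4.6 × 2 = 9.2 (a 2-hour block = 2 hours).
P(N ≥ 13) = 1 − P(N ≤ 12) = 1 − Σ_{j=0}^{12} e^(−μ) μ^j/j! ≈ 0.1393.

0.1393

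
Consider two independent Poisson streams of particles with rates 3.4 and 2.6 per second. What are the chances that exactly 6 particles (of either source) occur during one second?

0.1606

Independent Poisson processes superpose: combined rate λ = 3.4 + 2.6 = 6 per second.
So μ = 6.
P(N = 6) = e^(−6) · 6^6/6! ≈ 0.1606.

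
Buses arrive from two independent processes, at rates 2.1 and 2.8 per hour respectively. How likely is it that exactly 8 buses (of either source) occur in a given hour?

Independent Poisson processes superpose: combined rate λ = 2.1 + 2.8 = 4.9 per hour.
So μ = 4.9.
P(N = 8) = e^(−4.9) · 4.9^8/8! ≈ 0.0614.

0.0614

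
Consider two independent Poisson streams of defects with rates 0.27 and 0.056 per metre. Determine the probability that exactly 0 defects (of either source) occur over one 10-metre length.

0.0384

Independent Poisson processes superpose: combined rate λ = 0.27 + 0.056 = 0.326 per metre.
Over the interval, μ = 0.326 × 10 = 3.26 (a 10-metre length = 10 metres).
P(N = 0) = e^(−3.26) · 3.26^0/0! ≈ 0.0384.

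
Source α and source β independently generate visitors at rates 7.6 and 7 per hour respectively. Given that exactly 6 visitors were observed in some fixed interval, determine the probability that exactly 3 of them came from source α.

0.3109

Given the total, each event is independently from source α with probability p = λ_α/(λ_α+λ_β) = 7.6/14.6 ≈ 0.5205.
So K ~ Binomial(6, 7.6/14.6): P(K = 3) = C(6,3) · (7.6/14.6)^3 · (7/14.6)^3 ≈ 0.3109.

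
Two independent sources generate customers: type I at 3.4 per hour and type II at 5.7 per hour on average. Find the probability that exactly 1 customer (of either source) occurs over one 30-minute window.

Independent Poisson processes superpose: combined rate λ = 3.4 + 5.7 = 9.1 per hour.
Over the interval, μ = 9.1 × 0.5 = 4.55 (a 30-minute window = 0.5 hours).
P(N = 1) = e^(−4.55) · 4.55^1/1! ≈ 0.0481.

0.0481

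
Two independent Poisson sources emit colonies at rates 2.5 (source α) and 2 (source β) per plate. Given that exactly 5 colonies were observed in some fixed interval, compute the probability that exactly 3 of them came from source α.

Given the total, each event is independently from source α with probability p = λ_α/(λ_α+λ_β) = 2.5/4.5 ≈ 0.5556.
So K ~ Binomial(5, 2.5/4.5): P(K = 3) = C(5,3) · (2.5/4.5)^3 · (2/4.5)^2 ≈ 0.3387.

0.3387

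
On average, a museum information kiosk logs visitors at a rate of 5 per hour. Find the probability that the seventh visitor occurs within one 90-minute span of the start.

0.6218

Over the interval, μ = 5 × 1.5 = 7.5 (a 90-minute span = 1.5 hours).
The seventh arrival falls in the interval iff at least 7 events occur there: P(S_7 ≤ t) = P(N ≥ 7) = 1 − P(N ≤ 6) ≈ 0.6218.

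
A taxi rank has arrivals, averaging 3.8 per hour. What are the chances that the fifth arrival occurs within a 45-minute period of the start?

Over the interval, μ = 3.8 × 0.75 = 2.85 (a 45-minute period = 0.75 hours).
The fifth arrival falls in the interval iff at least 5 events occur there: P(S_5 ≤ t) = P(N ≥ 5) = 1 − P(N ≤ 4) ≈ 0.1602.

0.1602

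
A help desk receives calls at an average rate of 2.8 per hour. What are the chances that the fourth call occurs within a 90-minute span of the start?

0.6046

Over the interval, μ = 2.8 × 1.5 = 4.2 (a 90-minute span = 1.5 hours).
The fourth arrival falls in the interval iff at least 4 events occur there: P(S_4 ≤ t) = P(N ≥ 4) = 1 − P(N ≤ 3) ≈ 0.6046.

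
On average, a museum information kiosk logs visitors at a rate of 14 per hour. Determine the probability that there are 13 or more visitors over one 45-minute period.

Over the interval, μ = 14 × 0.75 = 10.5 (a 45-minute period = 0.75 hours).
P(N ≥ 13) = 1 − P(N ≤ 12) = 1 − Σ_{j=0}^{12} e^(−μ) μ^j/j! ≈ 0.2580.

0.2580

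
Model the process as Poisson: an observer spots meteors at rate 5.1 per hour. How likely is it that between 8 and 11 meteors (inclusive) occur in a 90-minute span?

Over the interval, μ = 5.1 × 1.5 = 7.65 (a 90-minute span = 1.5 hours).
P(8 ≤ N ≤ 11) = Σ_{j=8}^{11} e^(−7.65) · 7.65^j/j! ≈ 0.4089.

0.4089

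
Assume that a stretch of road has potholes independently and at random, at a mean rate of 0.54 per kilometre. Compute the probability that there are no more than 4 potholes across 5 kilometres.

0.8629

Over the interval, μ = 0.54 × 5 = 2.7 (5 kilometres).
P(N ≤ 4) = Σ_{j=0}^{4} e^(−μ) μ^j/j! ≈ 0.8629.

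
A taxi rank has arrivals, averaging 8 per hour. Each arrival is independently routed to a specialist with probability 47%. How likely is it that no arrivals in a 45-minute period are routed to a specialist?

Thinning: the arrivals that are routed to a specialist themselves form a Poisson process with rate 0.47 × 8 = 3.76 per hour.
Over the interval, μ = 3.76 × 0.75 = 2.82 (a 45-minute period = 0.75 hours).
P(N = 0) = e^(−2.82) · 2.82^0/0! ≈ 0.0596.

0.0596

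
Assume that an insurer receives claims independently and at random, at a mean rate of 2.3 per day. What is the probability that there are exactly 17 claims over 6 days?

Over the interval, μ = 2.3 × 6 = 13.8 (6 days).
P(N = 17) = e^(−μ) μ^17/17! = e^(−13.8) · 13.8^17/355687428096000 ≈ 0.0682.

0.0682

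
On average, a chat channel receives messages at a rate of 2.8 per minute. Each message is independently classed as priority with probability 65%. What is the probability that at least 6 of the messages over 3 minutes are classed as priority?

0.4642

Thinning: the messages that are classed as priority themselves form a Poisson process with rate 0.65 × 2.8 = 1.82 per minute.
Over the interval, μ = 1.82 × 3 = 5.46 (3 minutes).
P(N ≥ 6) = 1 − P(N ≤ 5) ≈ 0.4642.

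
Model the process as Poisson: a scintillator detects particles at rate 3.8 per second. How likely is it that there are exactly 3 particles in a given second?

With mean μ = 3.8 per second,
P(N = 3) = e^(−μ) μ^3/3! = e^(−3.8) · 3.8^3/6 ≈ 0.2046.

0.2046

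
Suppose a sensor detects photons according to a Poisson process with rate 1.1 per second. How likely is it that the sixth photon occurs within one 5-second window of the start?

0.4711

Over the interval, μ = 1.1 × 5 = 5.5 (a 5-second window = 5 seconds).
The sixth arrival falls in the interval iff at least 6 events occur there: P(S_6 ≤ t) = P(N ≥ 6) = 1 − P(N ≤ 5) ≈ 0.4711.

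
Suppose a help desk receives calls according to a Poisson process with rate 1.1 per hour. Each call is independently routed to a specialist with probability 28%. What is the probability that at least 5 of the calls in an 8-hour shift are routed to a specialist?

0.1041

Thinning: the calls that are routed to a specialist themselves form a Poisson process with rate 0.28 × 1.1 = 0.308 per hour.
Over the interval, μ = 0.308 × 8 = 2.464 (an 8-hour shift = 8 hours).
P(N ≥ 5) = 1 − P(N ≤ 4) ≈ 0.1041.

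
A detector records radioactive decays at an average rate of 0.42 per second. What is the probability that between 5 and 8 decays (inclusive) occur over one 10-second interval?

0.3822

Over the interval, μ = 0.42 × 10 = 4.2 (a 10-second interval = 10 seconds).
P(5 ≤ N ≤ 8) = Σ_{j=5}^{8} e^(−4.2) · 4.2^j/j! ≈ 0.3822.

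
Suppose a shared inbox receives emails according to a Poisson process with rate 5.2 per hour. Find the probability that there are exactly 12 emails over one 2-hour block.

0.1017

Over the interval, μ = 5.2 × 2 = 10.4 (a 2-hour block = 2 hours).
P(N = 12) = e^(−μ) μ^12/12! = e^(−10.4) · 10.4^12/479001600 ≈ 0.1017.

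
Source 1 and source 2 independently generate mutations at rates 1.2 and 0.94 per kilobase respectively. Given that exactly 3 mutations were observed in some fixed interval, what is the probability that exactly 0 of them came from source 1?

Given the total, each event is independently from source 1 with probability p = λ_1/(λ_1+λ_2) = 1.2/2.14 ≈ 0.5607.
So K ~ Binomial(3, 1.2/2.14): P(K = 0) = C(3,0) · (1.2/2.14)^0 · (0.94/2.14)^3 ≈ 0.0848.

0.0848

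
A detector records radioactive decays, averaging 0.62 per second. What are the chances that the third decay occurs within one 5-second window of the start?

0.5988

Over the interval, μ = 0.62 × 5 = 3.1 (a 5-second window = 5 seconds).
The third arrival falls in the interval iff at least 3 events occur there: P(S_3 ≤ t) = P(N ≥ 3) = 1 − P(N ≤ 2) ≈ 0.5988.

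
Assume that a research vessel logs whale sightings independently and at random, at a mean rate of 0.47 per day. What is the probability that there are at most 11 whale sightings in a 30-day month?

0.2517

Over the interval, μ = 0.47 × 30 = 14.1 (a 30-day month = 30 days).
P(N ≤ 11) = Σ_{j=0}^{11} e^(−μ) μ^j/j! ≈ 0.2517.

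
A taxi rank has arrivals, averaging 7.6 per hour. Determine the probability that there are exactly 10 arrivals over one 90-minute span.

0.1144

Over the interval, μ = 7.6 × 1.5 = 11.4 (a 90-minute span = 1.5 hours).
P(N = 10) = e^(−μ) μ^10/10! = e^(−11.4) · 11.4^10/3628800 ≈ 0.1144.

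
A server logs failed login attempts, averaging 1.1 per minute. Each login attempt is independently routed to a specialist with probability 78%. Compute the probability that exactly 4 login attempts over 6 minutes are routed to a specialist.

0.1701

Thinning: the login attempts that are routed to a specialist themselves form a Poisson process with rate 0.78 × 1.1 = 0.858 per minute.
Over the interval, μ = 0.858 × 6 = 5.148 (6 minutes).
P(N = 4) = e^(−5.148) · 5.148^4/4! ≈ 0.1701.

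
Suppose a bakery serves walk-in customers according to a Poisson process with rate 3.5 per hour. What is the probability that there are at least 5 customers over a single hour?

0.2746

With mean μ = 3.5 per hour,
P(N ≥ 5) = 1 − P(N ≤ 4) = 1 − Σ_{j=0}^{4} e^(−μ) μ^j/j! ≈ 0.2746.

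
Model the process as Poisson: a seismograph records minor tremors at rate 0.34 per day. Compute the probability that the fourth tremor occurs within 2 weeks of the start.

Over the interval, μ = 0.34 × 14 = 4.76 (2 weeks = 14 days).
The fourth arrival falls in the interval iff at least 4 events occur there: P(S_4 ≤ t) = P(N ≥ 4) = 1 − P(N ≤ 3) ≈ 0.6997.

0.6997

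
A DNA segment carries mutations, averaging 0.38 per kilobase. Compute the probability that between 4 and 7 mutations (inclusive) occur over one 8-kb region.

Over the interval, μ = 0.38 × 8 = 3.04 (an 8-kb region = 8 kilobases).
P(4 ≤ N ≤ 7) = Σ_{j=4}^{7} e^(−3.04) · 3.04^j/j! ≈ 0.3489.

0.3489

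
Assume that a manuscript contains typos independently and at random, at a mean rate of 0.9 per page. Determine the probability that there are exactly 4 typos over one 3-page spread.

Over the interval, μ = 0.9 × 3 = 2.7 (a 3-page spread = 3 pages).
P(N = 4) = e^(−μ) μ^4/4! = e^(−2.7) · 2.7^4/24 ≈ 0.1488.

0.1488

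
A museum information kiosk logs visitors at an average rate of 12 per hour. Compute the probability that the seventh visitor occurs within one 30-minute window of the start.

Over the interval, μ = 12 × 0.5 = 6 (a 30-minute window = 0.5 hours).
The seventh arrival falls in the interval iff at least 7 events occur there: P(S_7 ≤ t) = P(N ≥ 7) = 1 − P(N ≤ 6) ≈ 0.3937.

0.3937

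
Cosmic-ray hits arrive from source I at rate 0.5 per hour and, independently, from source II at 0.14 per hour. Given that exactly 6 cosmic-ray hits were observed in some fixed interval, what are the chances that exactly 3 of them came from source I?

0.0998

Given the total, each event is independently from source I with probability p = λ_I/(λ_I+λ_II) = 0.5/0.64 ≈ 0.7812.
So K ~ Binomial(6, 0.5/0.64): P(K = 3) = C(6,3) · (0.5/0.64)^3 · (0.14/0.64)^3 ≈ 0.0998.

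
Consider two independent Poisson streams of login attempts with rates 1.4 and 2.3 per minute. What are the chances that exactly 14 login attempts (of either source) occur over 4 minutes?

0.1037

Independent Poisson processes superpose: combined rate λ = 1.4 + 2.3 = 3.7 per minute.
Over the interval, μ = 3.7 × 4 = 14.8 (4 minutes).
P(N = 14) = e^(−14.8) · 14.8^14/14! ≈ 0.1037.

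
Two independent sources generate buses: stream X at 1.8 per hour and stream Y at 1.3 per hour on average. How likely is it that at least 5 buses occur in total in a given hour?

Independent Poisson processes superpose: combined rate λ = 1.8 + 1.3 = 3.1 per hour.
So μ = 3.1.
P(N ≥ 5) = 1 − P(N ≤ 4) ≈ 0.2018.

0.2018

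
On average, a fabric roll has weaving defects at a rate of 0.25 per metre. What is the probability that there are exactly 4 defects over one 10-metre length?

Over the interval, μ = 0.25 × 10 = 2.5 (a 10-metre length = 10 metres).
P(N = 4) = e^(−μ) μ^4/4! = e^(−2.5) · 2.5^4/24 ≈ 0.1336.

0.1336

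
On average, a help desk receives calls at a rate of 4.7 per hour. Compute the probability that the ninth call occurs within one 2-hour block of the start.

0.5958

Over the interval, μ = 4.7 × 2 = 9.4 (a 2-hour block = 2 hours).
The ninth arrival falls in the interval iff at least 9 events occur there: P(S_9 ≤ t) = P(N ≥ 9) = 1 − P(N ≤ 8) ≈ 0.5958.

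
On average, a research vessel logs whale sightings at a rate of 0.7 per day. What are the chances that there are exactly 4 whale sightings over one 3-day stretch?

Over the interval, μ = 0.7 × 3 = 2.1 (a 3-day stretch = 3 days).
P(N = 4) = e^(−μ) μ^4/4! = e^(−2.1) · 2.1^4/24 ≈ 0.0992.

0.0992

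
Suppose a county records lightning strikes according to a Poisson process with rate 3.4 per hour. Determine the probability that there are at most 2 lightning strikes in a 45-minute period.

Over the interval, μ = 3.4 × 0.75 = 2.55 (a 45-minute period = 0.75 hours).
P(N ≤ 2) = Σ_{j=0}^{2} e^(−μ) μ^j/j! ≈ 0.5311.

0.5311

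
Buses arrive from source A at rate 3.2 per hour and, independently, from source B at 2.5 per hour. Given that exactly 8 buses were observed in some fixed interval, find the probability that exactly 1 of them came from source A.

0.0140

Given the total, each event is independently from source A with probability p = λ_A/(λ_A+λ_B) = 3.2/5.7 ≈ 0.5614.
So K ~ Binomial(8, 3.2/5.7): P(K = 1) = C(8,1) · (3.2/5.7)^1 · (2.5/5.7)^7 ≈ 0.0140.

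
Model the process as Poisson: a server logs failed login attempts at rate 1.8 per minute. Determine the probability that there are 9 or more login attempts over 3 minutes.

Over the interval, μ = 1.8 × 3 = 5.4 (3 minutes).
P(N ≥ 9) = 1 − P(N ≤ 8) = 1 − Σ_{j=0}^{8} e^(−μ) μ^j/j! ≈ 0.0973.

0.0973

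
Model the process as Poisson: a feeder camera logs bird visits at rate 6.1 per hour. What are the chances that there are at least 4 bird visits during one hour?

0.8575

With mean μ = 6.1 per hour,
P(N ≥ 4) = 1 − P(N ≤ 3) = 1 − Σ_{j=0}^{3} e^(−μ) μ^j/j! ≈ 0.8575.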